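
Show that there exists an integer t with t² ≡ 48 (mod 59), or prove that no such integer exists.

Take t = 15. Then 15² = 225 = 3·59 + 48, so 15² ≡ 48 (mod 59).

t = 15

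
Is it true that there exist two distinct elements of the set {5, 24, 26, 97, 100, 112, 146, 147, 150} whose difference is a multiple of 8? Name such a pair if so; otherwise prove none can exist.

24 mod 8 = 0 and 112 mod 8 = 0, so 112 − 24 = 88 = 11·8.

24 and 112 are such a pair.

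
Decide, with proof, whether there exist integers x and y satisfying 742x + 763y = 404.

gcd(742, 763) = 7, so every integer of the form 742x + 763y is a multiple of 7.
But 404 = 7·57 + 5, so 7 ∤ 404.
Therefore 742x + 763y = 404 has no solution in integers.

No, no such integers exist.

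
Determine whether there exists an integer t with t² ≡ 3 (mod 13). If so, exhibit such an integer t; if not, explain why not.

Take t = 9. Then 9² = 81 = 6·13 + 3, so 9² ≡ 3 (mod 13).

t = 9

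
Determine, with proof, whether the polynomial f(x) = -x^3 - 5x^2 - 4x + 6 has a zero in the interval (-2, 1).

f(-2) = 2 and f(1) = -4, which have opposite signs.
f is continuous everywhere (it is a polynomial), in particular on [-2, 1].
By the Intermediate Value Theorem, f takes the value 0 somewhere in the open interval.

Yes, f has a root in the interval.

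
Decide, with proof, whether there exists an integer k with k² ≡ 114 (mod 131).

k = 101

k = 101 works: 101² = 10201, and 10201 − 114 = 10087 = 77·131.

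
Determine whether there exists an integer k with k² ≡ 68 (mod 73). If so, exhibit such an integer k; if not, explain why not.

No, no such integer exists.

Apply Euler's criterion with the prime 73: 68 is a quadratic residue iff 68^36 ≡ 1 (mod 73), and a non-residue iff it is ≡ −1.
Squaring successively (mod 73): 68^2 = 4624 ≡ 25; 68^4 ≡ 25² = 625 ≡ 41; 68^8 ≡ 41² = 1681 ≡ 2; 68^16 ≡ 2² = 4 ≡ 4; 68^32 ≡ 4² = 16 ≡ 16.
Since 36 = 32 + 4, 68^36 ≡ 16 · 41; multiplying out mod 73: 16·41 = 656 ≡ 72. Thus 68^36 ≡ 72 ≡ −1 (mod 73).
The value −1 means 68 is a non-residue modulo 73, so k² ≡ 68 (mod 73) is impossible.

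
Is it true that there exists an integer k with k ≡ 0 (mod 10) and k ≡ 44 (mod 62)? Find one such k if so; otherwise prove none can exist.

k = 230

Here gcd(10, 62) = 2, and both 0 and 44 leave remainder 0 mod 2, so the system is consistent.
Write k = 0 + 10t. Then 10t ≡ 44 − 0 ≡ 44 (mod 62); dividing through by 2 gives 5t ≡ 22 (mod 31).
To invert 5 modulo 31: 31 = 6·5 + 1, 5 = 5·1 + 0, and unwinding, 1 = 31 − 6·5. Thus 5⁻¹ ≡ -6 ≡ 25 (mod 31).
Therefore t ≡ 25·22 = 550 ≡ 23 (mod 31).
Then k = 0 + 10·23 = 230.
Check: 230 mod 10 = 0, 230 mod 62 = 44. ✓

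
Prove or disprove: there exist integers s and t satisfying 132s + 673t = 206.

Since gcd(132, 673) = 1, every integer is an integer combination of 132 and 673.
Dividing repeatedly: 673 = 5·132 + 13, 132 = 10·13 + 2, 13 = 6·2 + 1, 2 = 2·1 + 0.
Working back up the chain: 1 = 13 − 6·2 = 13 − 6·(132 − 10·13) = −6·132 + 61·13 = −6·132 + 61·(673 − 5·132) = 61·673 − 311·132. So 132·(-311) + 673·61 = 1.
Times 206: 132·(-64066) + 673·12566 = 206, so (-64066, 12566) solves it.
Adding 96·673 to s and subtracting 96·132 from t gives the tidier solution (542, -106).
Check: 132·542 + 673·(-106) = 71544 − 71338 = 206. ✓

s = 542, t = -106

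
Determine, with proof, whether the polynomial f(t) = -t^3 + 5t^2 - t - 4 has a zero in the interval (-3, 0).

f(-3) = 71 and f(0) = -4, which have opposite signs.
f is continuous everywhere (it is a polynomial), in particular on [-3, 0].
By the Intermediate Value Theorem f must vanish at some point of (-3, 0).

Such a root exists.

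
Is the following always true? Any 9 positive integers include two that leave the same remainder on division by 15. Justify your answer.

Take the 9 consecutive integers 22, 23, …, 30: their residues mod 15 are all distinct because 9 ≤ 15.
So no two of them leave the same remainder on division by 15; the claim fails for this set.

No; for instance {22, 23, 24, 25, 26, 27, 28, 29, 30} is a counterexample.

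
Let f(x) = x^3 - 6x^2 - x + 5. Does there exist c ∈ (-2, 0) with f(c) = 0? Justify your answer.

Such a root exists.

f(-2) = -25 and f(0) = 5, which have opposite signs.
f is continuous everywhere (it is a polynomial), in particular on [-2, 0].
By the Intermediate Value Theorem, f takes the value 0 somewhere in the open interval.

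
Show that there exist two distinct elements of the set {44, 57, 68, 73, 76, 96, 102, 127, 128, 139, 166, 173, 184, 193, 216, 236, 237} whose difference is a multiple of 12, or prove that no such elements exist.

44 mod 12 = 8 and 68 mod 12 = 8, so 68 − 44 = 24 = 2·12.

The pair (44, 68) works.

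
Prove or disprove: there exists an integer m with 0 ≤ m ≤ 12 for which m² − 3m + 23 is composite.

At m = 11: 11² − 3·11 + 23 = 111 = 3·37, which is composite.

m = 11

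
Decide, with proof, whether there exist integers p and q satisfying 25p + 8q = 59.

p = 3, q = -2

Since gcd(25, 8) = 1, every integer is an integer combination of 25 and 8.
Run the Euclidean algorithm on 25 and 8: 25 = 3·8 + 1, 8 = 8·1 + 0.
Working back up the chain: 1 = 25 − 3·8. So 25·1 + 8·(-3) = 1.
Multiplying through by 59: p = 1·59 = 59, q = (-3)·59 = -177 is a solution.
The general solution is p = 59 + 8k, q = -177 − 25k; taking k = -7 gives the smaller pair p = 3, q = -2.
Check: 25·3 + 8·(-2) = 75 − 16 = 59. ✓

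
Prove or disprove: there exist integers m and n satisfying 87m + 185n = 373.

m = 134, n = -61

87 and 185 are coprime, so 87m + 185n ranges over all of ℤ.
Euclidean algorithm: 185 = 2·87 + 11, 87 = 7·11 + 10, 11 = 1·10 + 1, 10 = 10·1 + 0.
Back-substituting, 1 = 11 − 1·10 = 11 − (87 − 7·11) = −87 + 8·11 = −87 + 8·(185 − 2·87) = 8·185 − 17·87; that is, 87·(-17) + 185·8 = 1.
Multiplying through by 373: m = (-17)·373 = -6341, n = 8·373 = 2984 is a solution.
The general solution is m = -6341 + 185k, n = 2984 − 87k; taking k = 35 gives the smaller pair m = 134, n = -61.
Check: 87·134 + 185·(-61) = 11658 − 11285 = 373. ✓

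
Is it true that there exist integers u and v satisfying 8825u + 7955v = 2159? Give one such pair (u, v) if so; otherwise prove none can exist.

No, no such integers exist.

Any value of 8825u + 7955v is a multiple of gcd(8825, 7955) = 5.
But 2159 = 5·431 + 4, so 5 ∤ 2159.
Therefore 8825u + 7955v = 2159 has no solution in integers.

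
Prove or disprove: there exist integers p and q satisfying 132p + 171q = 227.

gcd(132, 171) = 3, so every integer of the form 132p + 171q is a multiple of 3.
But 227 = 3·75 + 2, so 3 ∤ 227.
So the equation is unsolvable over ℤ.

There are no such integers.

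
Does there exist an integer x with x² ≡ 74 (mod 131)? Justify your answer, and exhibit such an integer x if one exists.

x = 27 works: 27² = 729, and 729 − 74 = 655 = 5·131.

x = 27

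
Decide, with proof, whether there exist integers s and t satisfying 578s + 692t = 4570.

s = 227, t = -183

Since gcd(578, 692) = 2 and 4570 = 2·2285, Bézout's identity guarantees a solution.
Dividing through by 2 reduces the equation to 289s + 346t = 2285.
Run the Euclidean algorithm on 346 and 289: 346 = 1·289 + 57, 289 = 5·57 + 4, 57 = 14·4 + 1, 4 = 4·1 + 0.
Working back up the chain: 1 = 57 − 14·4 = 57 − 14·(289 − 5·57) = −14·289 + 71·57 = −14·289 + 71·(346 − 1·289) = 71·346 − 85·289. So 289·(-85) + 346·71 = 1.
Scaling by 2285 gives the particular solution (s, t) = (-194225, 162235).
Shifting by a multiple of (346, −289) keeps it a solution: s = -194225 + 562·346 = 227, t = 162235 − 562·289 = -183.
Indeed 578·227 + 692·(-183) = 131206 − 126636 = 4570.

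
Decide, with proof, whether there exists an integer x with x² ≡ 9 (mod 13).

x = 10

x = 10 works: 10² = 100, and 100 − 9 = 91 = 7·13.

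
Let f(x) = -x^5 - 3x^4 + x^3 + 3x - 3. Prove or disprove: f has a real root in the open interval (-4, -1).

f(-4) = 177 and f(-1) = -9, which have opposite signs.
Since f is a polynomial it is continuous on [-4, -1].
By the Intermediate Value Theorem f must vanish at some point of (-4, -1).

Such a root exists.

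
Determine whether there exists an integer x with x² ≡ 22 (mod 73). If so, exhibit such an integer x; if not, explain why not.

No, no such integer exists.

Apply Euler's criterion with the prime 73: 22 is a quadratic residue iff 22^36 ≡ 1 (mod 73), and a non-residue iff it is ≡ −1.
Squaring successively (mod 73): 22^2 = 484 ≡ 46; 22^4 ≡ 46² = 2116 ≡ 72; 22^8 ≡ 72² = 5184 ≡ 1; 22^16 ≡ 1² = 1 ≡ 1; 22^32 ≡ 1² = 1 ≡ 1.
Since 36 = 32 + 4, 22^36 ≡ 1 · 72; multiplying out mod 73: 1·72 = 72 ≡ 72. Thus 22^36 ≡ 72 ≡ −1 (mod 73).
By Euler's criterion 22 is a quadratic non-residue mod 73: no x satisfies x² ≡ 22 (mod 73).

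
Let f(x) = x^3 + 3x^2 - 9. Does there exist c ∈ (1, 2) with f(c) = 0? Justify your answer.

f(1) = -5 and f(2) = 11, which have opposite signs.
Since f is a polynomial it is continuous on [1, 2].
So by the Intermediate Value Theorem there is a c strictly between 1 and 2 with f(c) = 0.

Such a root exists.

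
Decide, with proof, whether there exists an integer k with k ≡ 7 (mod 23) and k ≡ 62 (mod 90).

k = 1502

gcd(23, 90) = 1, so the Chinese Remainder Theorem guarantees exactly one residue class mod 2070 satisfying both.
Any solution of the first congruence is k = 7 + 23t; substituting into the second, 23t ≡ 62 − 7 ≡ 55 (mod 90).
Note 23·47 = 1081 ≡ 1 (mod 90) (as 1081 − 1 = 12·90), so 23⁻¹ ≡ 47.
Multiplying by 47: t ≡ 47·55 = 2585 ≡ 65 (mod 90).
Taking t = 65 gives k = 7 + 23·65 = 1502.
Indeed 1502 ≡ 7 (mod 23) and 1502 ≡ 62 (mod 90).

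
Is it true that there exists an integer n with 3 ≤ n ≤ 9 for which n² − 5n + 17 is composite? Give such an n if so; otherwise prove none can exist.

The values for n = 3, 4, …, 9 are 11, 13, 17, 23, 31, 41, 53, and each of these is prime.
So no value in the range makes the expression composite.

There is no such integer n in that range.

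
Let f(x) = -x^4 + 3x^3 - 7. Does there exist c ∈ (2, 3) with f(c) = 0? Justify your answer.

f(2) = 1 and f(3) = -7, which have opposite signs.
As a polynomial, f is continuous on every closed interval.
By the Intermediate Value Theorem, f takes the value 0 somewhere in the open interval.

Yes, f has a root in the interval.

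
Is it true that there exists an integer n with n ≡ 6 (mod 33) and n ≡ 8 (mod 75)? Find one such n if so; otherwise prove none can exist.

Reduce both congruences modulo 3, which divides 33 and 75: they say n ≡ 6 (mod 3) and n ≡ 8 (mod 3).
These are incompatible: 6 − 8 = -2 is not divisible by 3.
So no integer satisfies both congruences.

There is no such integer.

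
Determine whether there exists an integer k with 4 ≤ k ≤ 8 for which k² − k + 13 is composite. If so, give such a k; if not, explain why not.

At k = 8: 8² − 8 + 13 = 69 = 3·23, which is composite.

k = 8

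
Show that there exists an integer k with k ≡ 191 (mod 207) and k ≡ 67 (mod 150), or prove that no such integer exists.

No, no such integer exists.

gcd(207, 150) = 3. If k ≡ 191 (mod 207) and k ≡ 67 (mod 150), then k ≡ 191 (mod 3) and k ≡ 67 (mod 3).
But 191 mod 3 = 2 while 67 mod 3 = 1, a contradiction.
Hence the system has no solution.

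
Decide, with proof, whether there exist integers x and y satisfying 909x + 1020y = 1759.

No, no such integers exist.

Any value of 909x + 1020y is a multiple of gcd(909, 1020) = 3.
However 1759 leaves remainder 1 on division by 3.
Hence no integers x, y satisfy the equation.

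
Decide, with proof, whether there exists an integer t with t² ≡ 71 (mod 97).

Apply Euler's criterion with the prime 97: 71 is a quadratic residue iff 71^48 ≡ 1 (mod 97), and a non-residue iff it is ≡ −1.
Squaring successively (mod 97): 71^2 = 5041 ≡ 94; 71^4 ≡ 94² = 8836 ≡ 9; 71^8 ≡ 9² = 81 ≡ 81; 71^16 ≡ 81² = 6561 ≡ 62; 71^32 ≡ 62² = 3844 ≡ 61.
Since 48 = 32 + 16, 71^48 ≡ 61 · 62; multiplying out mod 97: 61·62 = 3782 ≡ 96. Thus 71^48 ≡ 96 ≡ −1 (mod 97).
By Euler's criterion 71 is a quadratic non-residue mod 97: no t satisfies t² ≡ 71 (mod 97).

No such integer exists.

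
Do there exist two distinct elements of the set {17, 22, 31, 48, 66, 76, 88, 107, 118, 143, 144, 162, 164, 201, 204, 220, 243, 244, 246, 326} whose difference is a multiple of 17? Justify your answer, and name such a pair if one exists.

Reduce each element mod 17: 17↦0, 22↦5, 31↦14, 48↦14, 66↦15, 76↦8, 88↦3, 107↦5, 118↦16, 143↦7, 144↦8, 162↦9, 164↦11, 201↦14, 204↦0, 220↦16, 243↦5, 244↦6, 246↦8, 326↦3. The residue 0 repeats (at 17 and 204), and 204 − 17 = 187 = 11·17.

17 and 204 are such a pair.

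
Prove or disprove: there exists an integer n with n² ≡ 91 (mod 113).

Take n = 59. Then 59² = 3481 = 30·113 + 91, so 59² ≡ 91 (mod 113).

n = 59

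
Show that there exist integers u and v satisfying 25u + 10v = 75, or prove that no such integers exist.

u = 1, v = 5

Since gcd(25, 10) = 5 and 75 = 5·15, Bézout's identity guarantees a solution.
Dividing through by 5 reduces the equation to 5u + 2v = 15.
Run the Euclidean algorithm on 5 and 2: 5 = 2·2 + 1, 2 = 2·1 + 0.
Unwinding: 1 = 5 − 2·2, i.e. 5·1 + 2·(-2) = 1.
Scaling by 15 gives the particular solution (u, v) = (15, -30).
The general solution is u = 15 + 2k, v = -30 − 5k; taking k = -7 gives the smaller pair u = 1, v = 5.
Check: 25·1 + 10·5 = 25 + 50 = 75. ✓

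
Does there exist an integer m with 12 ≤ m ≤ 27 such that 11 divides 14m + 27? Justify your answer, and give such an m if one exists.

m = 13

m = 13 works, since 14·13 + 27 = 209 = 19·11.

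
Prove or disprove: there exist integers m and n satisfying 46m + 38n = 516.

m = 17, n = -7

Every value of 46m + 38n is a multiple of gcd(46, 38) = 2; since 2 ∣ 516, solutions exist.
Dividing through by 2 reduces the equation to 23m + 19n = 258.
Dividing repeatedly: 23 = 1·19 + 4, 19 = 4·4 + 3, 4 = 1·3 + 1, 3 = 3·1 + 0.
Back-substituting, 1 = 4 − 1·3 = 4 − (19 − 4·4) = −19 + 5·4 = −19 + 5·(23 − 1·19) = 5·23 − 6·19; that is, 23·5 + 19·(-6) = 1.
Times 258: 23·1290 + 19·(-1548) = 258, so (1290, -1548) solves it.
Subtracting 67·19 from m and adding 67·23 to n gives the tidier solution (17, -7).
Check: 46·17 + 38·(-7) = 782 − 266 = 516. ✓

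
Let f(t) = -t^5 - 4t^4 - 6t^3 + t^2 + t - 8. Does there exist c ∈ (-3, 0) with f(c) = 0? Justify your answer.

Yes, such a c exists.

f(-3) = 79 and f(0) = -8, which have opposite signs.
As a polynomial, f is continuous on every closed interval.
By the Intermediate Value Theorem f must vanish at some point of (-3, 0).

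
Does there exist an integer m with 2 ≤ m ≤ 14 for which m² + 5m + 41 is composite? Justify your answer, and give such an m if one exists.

At m = 5: 5² + 5·5 + 41 = 91 = 7·13, which is composite.

m = 5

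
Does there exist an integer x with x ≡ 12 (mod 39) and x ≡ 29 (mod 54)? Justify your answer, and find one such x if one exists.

No such integer exists.

gcd(39, 54) = 3. If x ≡ 12 (mod 39) and x ≡ 29 (mod 54), then x ≡ 12 (mod 3) and x ≡ 29 (mod 3).
But 12 mod 3 = 0 while 29 mod 3 = 2, a contradiction.
So no integer satisfies both congruences.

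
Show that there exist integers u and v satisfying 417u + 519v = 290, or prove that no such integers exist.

Any value of 417u + 519v is a multiple of gcd(417, 519) = 3.
But 290 = 3·96 + 2, so 3 ∤ 290.
So the equation is unsolvable over ℤ.

There are no such integers.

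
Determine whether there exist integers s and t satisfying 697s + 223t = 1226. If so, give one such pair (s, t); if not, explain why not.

s = 219, t = -679

697 and 223 are coprime, so 697s + 223t ranges over all of ℤ.
Run the Euclidean algorithm on 697 and 223: 697 = 3·223 + 28, 223 = 7·28 + 27, 28 = 1·27 + 1, 27 = 27·1 + 0.
Unwinding: 1 = 28 − 1·27 = 28 − (223 − 7·28) = −223 + 8·28 = −223 + 8·(697 − 3·223) = 8·697 − 25·223, i.e. 697·8 + 223·(-25) = 1.
Times 1226: 697·9808 + 223·(-30650) = 1226, so (9808, -30650) solves it.
Subtracting 43·223 from s and adding 43·697 to t gives the tidier solution (219, -679).
Indeed 697·219 + 223·(-679) = 152643 − 151417 = 1226.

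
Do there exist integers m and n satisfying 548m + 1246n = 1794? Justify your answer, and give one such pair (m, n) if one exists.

Since gcd(548, 1246) = 2 and 1794 = 2·897, Bézout's identity guarantees a solution.
Dividing through by 2 reduces the equation to 274m + 623n = 897.
Run the Euclidean algorithm on 623 and 274: 623 = 2·274 + 75, 274 = 3·75 + 49, 75 = 1·49 + 26, 49 = 1·26 + 23, 26 = 1·23 + 3, 23 = 7·3 + 2, 3 = 1·2 + 1, 2 = 2·1 + 0.
Back-substituting, 1 = 3 − 1·2 = 3 − (23 − 7·3) = −23 + 8·3 = −23 + 8·(26 − 1·23) = 8·26 − 9·23 = 8·26 − 9·(49 − 1·26) = −9·49 + 17·26 = −9·49 + 17·(75 − 1·49) = 17·75 − 26·49 = 17·75 − 26·(274 − 3·75) = −26·274 + 95·75 = −26·274 + 95·(623 − 2·274) = 95·623 − 216·274; that is, 274·(-216) + 623·95 = 1.
Times 897: 274·(-193752) + 623·85215 = 897, so (-193752, 85215) solves it.
The general solution is m = -193752 + 623k, n = 85215 − 274k; taking k = 311 gives the smaller pair m = 1, n = 1.
Indeed 548·1 + 1246·1 = 548 + 1246 = 1794.

m = 1, n = 1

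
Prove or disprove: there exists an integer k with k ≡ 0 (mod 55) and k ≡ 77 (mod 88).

The moduli are not coprime: gcd(55, 88) = 11. Compatibility requires 11 ∣ (77 − 0) = 77, which holds, so solutions exist.
List candidates k ≡ 0 (mod 55): 0, 55, 110, 165. Modulo 88 these are 0, 55, 22, 77; 165 gives 77 as required.
Verify: 165 = 3·55 + 0 and 165 = 1·88 + 77. ✓

k = 165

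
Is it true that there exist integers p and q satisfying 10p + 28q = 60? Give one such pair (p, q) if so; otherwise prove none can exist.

Every value of 10p + 28q is a multiple of gcd(10, 28) = 2; since 2 ∣ 60, solutions exist.
Dividing through by 2 reduces the equation to 5p + 14q = 30.
Dividing repeatedly: 14 = 2·5 + 4, 5 = 1·4 + 1, 4 = 4·1 + 0.
Unwinding: 1 = 5 − 1·4 = 5 − (14 − 2·5) = −14 + 3·5, i.e. 5·3 + 14·(-1) = 1.
Times 30: 5·90 + 14·(-30) = 30, so (90, -30) solves it.
Shifting by a multiple of (14, −5) keeps it a solution: p = 90 − 6·14 = 6, q = -30 + 6·5 = 0.
Check: 10·6 + 28·0 = 60 + 0 = 60. ✓

p = 6, q = 0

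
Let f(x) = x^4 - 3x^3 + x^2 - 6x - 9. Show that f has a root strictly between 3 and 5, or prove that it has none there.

f(3) = -18 and f(5) = 236, which have opposite signs.
As a polynomial, f is continuous on every closed interval.
By the Intermediate Value Theorem, f takes the value 0 somewhere in the open interval.

Yes, f has a root in the interval.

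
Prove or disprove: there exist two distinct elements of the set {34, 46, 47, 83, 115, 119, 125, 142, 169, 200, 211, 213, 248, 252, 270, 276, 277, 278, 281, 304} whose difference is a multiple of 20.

Two integers differ by a multiple of 20 exactly when they have the same residue mod 20. The residues are 34↦14, 46↦6, 47↦7, 83↦3, 115↦15, 119↦19, 125↦5, 142↦2, 169↦9, 200↦0, 211↦11, 213↦13, 248↦8, 252↦12, 270↦10, 276↦16, 277↦17, 278↦18, 281↦1, 304↦4.
All 20 residues are distinct, so no two elements differ by a multiple of 20.

No, no such pair exists.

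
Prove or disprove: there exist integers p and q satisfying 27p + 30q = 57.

p = 1, q = 1

Every value of 27p + 30q is a multiple of gcd(27, 30) = 3; since 3 ∣ 57, solutions exist.
Dividing through by 3 reduces the equation to 9p + 10q = 19.
Dividing repeatedly: 10 = 1·9 + 1, 9 = 9·1 + 0.
Working back up the chain: 1 = 10 − 1·9. So 9·(-1) + 10·1 = 1.
Times 19: 9·(-19) + 10·19 = 19, so (-19, 19) solves it.
Shifting by a multiple of (10, −9) keeps it a solution: p = -19 + 2·10 = 1, q = 19 − 2·9 = 1.
Indeed 27·1 + 30·1 = 27 + 30 = 57.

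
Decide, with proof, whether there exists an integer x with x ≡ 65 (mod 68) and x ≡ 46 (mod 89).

The moduli 68 and 89 are coprime, so by the Chinese Remainder Theorem a unique solution modulo 6052 exists.
Any solution of the first congruence is x = 65 + 68t; substituting into the second, 68t ≡ 46 − 65 ≡ 70 (mod 89).
Since 68·72 = 4896 = 55·89 + 1, the inverse of 68 mod 89 is 72.
Multiplying by 72: t ≡ 72·70 = 5040 ≡ 56 (mod 89).
With t = 56: x = 65 + 68·56 = 3873.
Indeed 3873 ≡ 65 (mod 68) and 3873 ≡ 46 (mod 89).

x = 3873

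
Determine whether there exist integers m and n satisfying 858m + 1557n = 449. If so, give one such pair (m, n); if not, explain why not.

No, no such integers exist.

Both 858 and 1557 are divisible by gcd(858, 1557) = 3, hence so is any combination 858m + 1557n.
However 449 leaves remainder 2 on division by 3.
So the equation is unsolvable over ℤ.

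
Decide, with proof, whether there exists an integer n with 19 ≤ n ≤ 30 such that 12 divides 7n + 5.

Try n = 25: 7·25 + 5 = 180 = 15·12, which is divisible by 12.

n = 25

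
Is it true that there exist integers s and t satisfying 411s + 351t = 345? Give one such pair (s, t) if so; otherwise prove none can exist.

s = 35, t = -40

gcd(411, 351) = 3, and 3 divides 345, so integer solutions exist.
Dividing through by 3 reduces the equation to 137s + 117t = 115.
Run the Euclidean algorithm on 137 and 117: 137 = 1·117 + 20, 117 = 5·20 + 17, 20 = 1·17 + 3, 17 = 5·3 + 2, 3 = 1·2 + 1, 2 = 2·1 + 0.
Unwinding: 1 = 3 − 1·2 = 3 − (17 − 5·3) = −17 + 6·3 = −17 + 6·(20 − 1·17) = 6·20 − 7·17 = 6·20 − 7·(117 − 5·20) = −7·117 + 41·20 = −7·117 + 41·(137 − 1·117) = 41·137 − 48·117, i.e. 137·41 + 117·(-48) = 1.
Multiplying through by 115: s = 41·115 = 4715, t = (-48)·115 = -5520 is a solution.
The general solution is s = 4715 + 117k, t = -5520 − 137k; taking k = -40 gives the smaller pair s = 35, t = -40.
Indeed 411·35 + 351·(-40) = 14385 − 14040 = 345.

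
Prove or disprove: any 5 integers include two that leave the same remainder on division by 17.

No, the set {33, 34, 35, 36, 37} is a counterexample.

Consider the 5 integers 33, 34, …, 37. They lie in distinct residue classes modulo 17, since 5 ≤ 17.
So no two of them leave the same remainder on division by 17; the claim fails for this set.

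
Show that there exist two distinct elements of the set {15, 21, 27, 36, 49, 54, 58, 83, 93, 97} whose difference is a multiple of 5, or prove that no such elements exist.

Both 21 and 36 leave remainder 1 on division by 5; their difference 15 = 3·5 is a multiple of 5.

Yes: 21 and 36.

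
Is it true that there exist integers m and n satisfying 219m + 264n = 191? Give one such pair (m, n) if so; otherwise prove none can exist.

gcd(219, 264) = 3, so every integer of the form 219m + 264n is a multiple of 3.
But 191 = 3·63 + 2, so 3 ∤ 191.
Therefore 219m + 264n = 191 has no solution in integers.

No, no such integers exist.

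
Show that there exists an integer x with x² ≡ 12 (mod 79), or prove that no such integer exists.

There is no such integer.

Apply Euler's criterion with the prime 79: 12 is a quadratic residue iff 12^39 ≡ 1 (mod 79), and a non-residue iff it is ≡ −1.
Repeated squaring mod 79: 12^2 = 144 ≡ 65; 12^4 ≡ 65² = 4225 ≡ 38; 12^8 ≡ 38² = 1444 ≡ 22; 12^16 ≡ 22² = 484 ≡ 10; 12^32 ≡ 10² = 100 ≡ 21.
Since 39 = 32 + 4 + 2 + 1, 12^39 ≡ 21 · 38 · 65 · 12; multiplying out mod 79: 21·38 = 798 ≡ 8, then 8·65 = 520 ≡ 46, then 46·12 = 552 ≡ 78. Thus 12^39 ≡ 78 ≡ −1 (mod 79).
By Euler's criterion 12 is a quadratic non-residue mod 79: no x satisfies x² ≡ 12 (mod 79).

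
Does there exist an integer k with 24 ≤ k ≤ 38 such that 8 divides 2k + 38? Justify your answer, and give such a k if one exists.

At k = 24 the value 86 is not a multiple of 8. k = 25 works, since 2·25 + 38 = 88 = 11·8.

k = 25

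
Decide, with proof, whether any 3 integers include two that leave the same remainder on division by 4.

No; for instance {7, 8, 9} is a counterexample.

Take the 3 consecutive integers 7, 8, 9: their residues mod 4 are all distinct because 3 ≤ 4.
Hence this collection has no pair with equal remainders mod 4, disproving the claim.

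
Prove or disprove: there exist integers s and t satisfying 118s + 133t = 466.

Since gcd(118, 133) = 1, every integer is an integer combination of 118 and 133.
Run the Euclidean algorithm on 133 and 118: 133 = 1·118 + 15, 118 = 7·15 + 13, 15 = 1·13 + 2, 13 = 6·2 + 1, 2 = 2·1 + 0.
Back-substituting, 1 = 13 − 6·2 = 13 − 6·(15 − 1·13) = −6·15 + 7·13 = −6·15 + 7·(118 − 7·15) = 7·118 − 55·15 = 7·118 − 55·(133 − 1·118) = −55·133 + 62·118; that is, 118·62 + 133·(-55) = 1.
Scaling by 466 gives the particular solution (s, t) = (28892, -25630).
The general solution is s = 28892 + 133k, t = -25630 − 118k; taking k = -217 gives the smaller pair s = 31, t = -24.
Indeed 118·31 + 133·(-24) = 3658 − 3192 = 466.

s = 31, t = -24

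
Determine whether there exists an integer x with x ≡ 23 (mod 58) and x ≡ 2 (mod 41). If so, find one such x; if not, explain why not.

The moduli 58 and 41 are coprime, so by the Chinese Remainder Theorem a unique solution modulo 2378 exists.
Write x = 23 + 58t and require 23 + 58t ≡ 2 (mod 41), i.e. 58t ≡ 20 (mod 41).
58 ≡ 17 (mod 41), so this reads 17t ≡ 20 (mod 41). Note 17·29 = 493 ≡ 1 (mod 41) (as 493 − 1 = 12·41), so 17⁻¹ ≡ 29.
Multiplying by 29: t ≡ 29·20 = 580 ≡ 6 (mod 41).
With t = 6: x = 23 + 58·6 = 371.
Verify: 371 = 6·58 + 23 and 371 = 9·41 + 2. ✓

x = 371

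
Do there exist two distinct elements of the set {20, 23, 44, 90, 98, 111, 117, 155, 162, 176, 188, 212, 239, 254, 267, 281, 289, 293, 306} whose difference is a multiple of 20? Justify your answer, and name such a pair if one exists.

No, no such pair exists.

Reduce each element modulo 20: 20↦0, 23↦3, 44↦4, 90↦10, 98↦18, 111↦11, 117↦17, 155↦15, 162↦2, 176↦16, 188↦8, 212↦12, 239↦19, 254↦14, 267↦7, 281↦1, 289↦9, 293↦13, 306↦6.
All 19 residues are distinct, so no two elements differ by a multiple of 20.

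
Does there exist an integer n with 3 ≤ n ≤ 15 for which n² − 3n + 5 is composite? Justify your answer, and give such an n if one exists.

At n = 14: 14² − 3·14 + 5 = 159 = 3·53, which is composite.

n = 14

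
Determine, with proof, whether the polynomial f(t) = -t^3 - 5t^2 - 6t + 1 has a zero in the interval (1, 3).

f(1) = -11 and f(3) = -89, both negative, so a sign-change argument is unavailable; we show f keeps this sign on the whole interval.
Shift to the endpoint 1: with t = 1 + u (0 < u < 2), one computes f(1 + u) = -u^3 - 8u^2 - 19u - 11.
The nonzero coefficients here are all negative, so for u > 0 every term is negative (or zero), and the constant term -11 is strictly negative.
So f is strictly negative on (1, 3); no root exists in the interval.

f has no root in that interval.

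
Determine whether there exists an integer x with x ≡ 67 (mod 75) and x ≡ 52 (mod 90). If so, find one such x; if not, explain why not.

gcd(75, 90) = 15. A simultaneous solution exists iff 67 ≡ 52 (mod 15); here 67 mod 15 = 7 = 52 mod 15, so it does.
Step through x = 67, 67 + 75, 67 + 2·75, …: the values 67, 142 reduce mod 90 to 67, 52. The value 142 hits 52.
Check: 142 mod 75 = 67, 142 mod 90 = 52. ✓

x = 142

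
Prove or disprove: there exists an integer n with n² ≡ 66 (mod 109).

Take n = 75. Then 75² = 5625 = 51·109 + 66, so 75² ≡ 66 (mod 109).

n = 75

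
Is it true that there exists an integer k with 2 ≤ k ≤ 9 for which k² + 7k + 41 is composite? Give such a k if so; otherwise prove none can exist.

k = 8

At k = 8: 8² + 7·8 + 41 = 161 = 7·23, which is composite.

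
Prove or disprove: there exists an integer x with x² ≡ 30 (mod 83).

x = 69

x = 69 works: 69² = 4761, and 4761 − 30 = 4731 = 57·83.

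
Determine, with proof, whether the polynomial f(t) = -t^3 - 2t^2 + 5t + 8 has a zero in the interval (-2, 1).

Yes, f has a root in the interval.

f(-2) = -2 and f(1) = 10, which have opposite signs.
Since f is a polynomial it is continuous on [-2, 1].
By the Intermediate Value Theorem, f takes the value 0 somewhere in the open interval.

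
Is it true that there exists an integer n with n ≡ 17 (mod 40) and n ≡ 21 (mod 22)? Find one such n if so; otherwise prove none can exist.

The moduli are not coprime: gcd(40, 22) = 2. Compatibility requires 2 ∣ (21 − 17) = 4, which holds, so solutions exist.
Put n = 17 + 40t, so we need 40t ≡ 4 (mod 22), equivalently (divide by 2) 20t ≡ 2 (mod 11).
20 ≡ 9 (mod 11), so this reads 9t ≡ 2 (mod 11). Note 9·5 = 45 ≡ 1 (mod 11) (as 45 − 1 = 4·11), so 9⁻¹ ≡ 5.
Therefore t ≡ 5·2 = 10 (mod 11).
Then n = 17 + 40·10 = 417.
Check: 417 mod 40 = 17, 417 mod 22 = 21. ✓

n = 417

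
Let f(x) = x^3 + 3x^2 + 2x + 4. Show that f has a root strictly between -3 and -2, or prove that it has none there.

Such a root exists.

f(-3) = -2 and f(-2) = 4, which have opposite signs.
f is continuous everywhere (it is a polynomial), in particular on [-3, -2].
By the Intermediate Value Theorem, f takes the value 0 somewhere in the open interval.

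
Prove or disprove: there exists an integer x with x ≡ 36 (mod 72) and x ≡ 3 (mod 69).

x = 900

The moduli are not coprime: gcd(72, 69) = 3. Compatibility requires 3 ∣ (3 − 36) = -33, which holds, so solutions exist.
Put x = 36 + 72t, so we need 72t ≡ 36 (mod 69), equivalently (divide by 3) 24t ≡ 12 (mod 23).
24 ≡ 1 (mod 23), so this reads 1t ≡ 12 (mod 23). So t ≡ 12 (mod 23).
Then x = 36 + 72·12 = 900.
Check: 900 mod 72 = 36, 900 mod 69 = 3. ✓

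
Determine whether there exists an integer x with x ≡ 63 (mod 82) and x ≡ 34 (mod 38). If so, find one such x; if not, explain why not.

No, no such integer exists.

Both moduli are multiples of 2 = gcd(82, 38), so any solution would satisfy x ≡ 63 and x ≡ 34 modulo 2 simultaneously.
However 63 ≡ 1 and 34 ≡ 0 (mod 2), and 1 ≠ 0.
So no integer satisfies both congruences.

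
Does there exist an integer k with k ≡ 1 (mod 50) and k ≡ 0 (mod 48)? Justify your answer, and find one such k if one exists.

There is no such integer.

Both moduli are multiples of 2 = gcd(50, 48), so any solution would satisfy k ≡ 1 and k ≡ 0 modulo 2 simultaneously.
But 1 mod 2 = 1 while 0 mod 2 = 0, a contradiction.
So no integer satisfies both congruences.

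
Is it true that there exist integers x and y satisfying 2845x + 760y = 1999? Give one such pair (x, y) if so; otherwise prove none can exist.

Both 2845 and 760 are divisible by gcd(2845, 760) = 5, hence so is any combination 2845x + 760y.
But 1999 is not a multiple of 5 (it leaves remainder 4).
Hence no integers x, y satisfy the equation.

No, no such integers exist.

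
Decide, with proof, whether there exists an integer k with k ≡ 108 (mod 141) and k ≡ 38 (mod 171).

Both moduli are multiples of 3 = gcd(141, 171), so any solution would satisfy k ≡ 108 and k ≡ 38 modulo 3 simultaneously.
These are incompatible: 108 − 38 = 70 is not divisible by 3.
Hence the system has no solution.

No, no such integer exists.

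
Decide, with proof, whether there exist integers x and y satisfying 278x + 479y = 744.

x = 461, y = -266

Since gcd(278, 479) = 1, every integer is an integer combination of 278 and 479.
Run the Euclidean algorithm on 479 and 278: 479 = 1·278 + 201, 278 = 1·201 + 77, 201 = 2·77 + 47, 77 = 1·47 + 30, 47 = 1·30 + 17, 30 = 1·17 + 13, 17 = 1·13 + 4, 13 = 3·4 + 1, 4 = 4·1 + 0.
Back-substituting, 1 = 13 − 3·4 = 13 − 3·(17 − 1·13) = −3·17 + 4·13 = −3·17 + 4·(30 − 1·17) = 4·30 − 7·17 = 4·30 − 7·(47 − 1·30) = −7·47 + 11·30 = −7·47 + 11·(77 − 1·47) = 11·77 − 18·47 = 11·77 − 18·(201 − 2·77) = −18·201 + 47·77 = −18·201 + 47·(278 − 1·201) = 47·278 − 65·201 = 47·278 − 65·(479 − 1·278) = −65·479 + 112·278; that is, 278·112 + 479·(-65) = 1.
Scaling by 744 gives the particular solution (x, y) = (83328, -48360).
Shifting by a multiple of (479, −278) keeps it a solution: x = 83328 − 173·479 = 461, y = -48360 + 173·278 = -266.
Indeed 278·461 + 479·(-266) = 128158 − 127414 = 744.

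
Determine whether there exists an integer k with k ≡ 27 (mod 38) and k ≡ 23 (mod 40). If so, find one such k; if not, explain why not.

Here gcd(38, 40) = 2, and both 27 and 23 leave remainder 1 mod 2, so the system is consistent.
List candidates k ≡ 27 (mod 38): 27, 65, 103. Modulo 40 these are 27, 25, 23; 103 gives 23 as required.
Verify: 103 = 2·38 + 27 and 103 = 2·40 + 23. ✓

k = 103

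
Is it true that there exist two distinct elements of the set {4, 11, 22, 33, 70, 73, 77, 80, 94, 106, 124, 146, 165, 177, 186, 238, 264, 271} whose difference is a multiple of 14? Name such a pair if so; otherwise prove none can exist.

Reduce each element mod 14: 4↦4, 11↦11, 22↦8, 33↦5, 70↦0, 73↦3, 77↦7, 80↦10, 94↦10, 106↦8, 124↦12, 146↦6, 165↦11, 177↦9, 186↦4, 238↦0, 264↦12, 271↦5. The residue 4 repeats (at 4 and 186), and 186 − 4 = 182 = 13·14.

The pair (4, 186) works.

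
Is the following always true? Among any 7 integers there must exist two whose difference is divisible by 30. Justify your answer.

No, the set {89, 90, 91, 92, 93, 94, 95} is a counterexample.

Take the 7 consecutive integers 89, 90, …, 95: their residues mod 30 are all distinct because 7 ≤ 30.
The differences between them range over 1, …, 6, none of which is divisible by 30.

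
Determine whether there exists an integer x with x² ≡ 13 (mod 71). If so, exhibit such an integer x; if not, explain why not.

71 is prime, so by Euler's criterion 13 is a square mod 71 iff 13^((71−1)/2) = 13^35 ≡ 1 (mod 71).
Squaring successively (mod 71): 13^2 = 169 ≡ 27; 13^4 ≡ 27² = 729 ≡ 19; 13^8 ≡ 19² = 361 ≡ 6; 13^16 ≡ 6² = 36 ≡ 36; 13^32 ≡ 36² = 1296 ≡ 18.
Since 35 = 32 + 2 + 1, 13^35 ≡ 18 · 27 · 13; multiplying out mod 71: 18·27 = 486 ≡ 60, then 60·13 = 780 ≡ 70. Thus 13^35 ≡ 70 ≡ −1 (mod 71).
By Euler's criterion 13 is a quadratic non-residue mod 71: no x satisfies x² ≡ 13 (mod 71).

No such integer exists.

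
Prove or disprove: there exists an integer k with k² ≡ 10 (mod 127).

No such integer exists.

Apply Euler's criterion with the prime 127: 10 is a quadratic residue iff 10^63 ≡ 1 (mod 127), and a non-residue iff it is ≡ −1.
Repeated squaring mod 127: 10^2 = 100 ≡ 100; 10^4 ≡ 100² = 10000 ≡ 94; 10^8 ≡ 94² = 8836 ≡ 73; 10^16 ≡ 73² = 5329 ≡ 122; 10^32 ≡ 122² = 14884 ≡ 25.
Since 63 = 32 + 16 + 8 + 4 + 2 + 1, 10^63 ≡ 25 · 122 · 73 · 94 · 100 · 10; multiplying out mod 127: 25·122 = 3050 ≡ 2, then 2·73 = 146 ≡ 19, then 19·94 = 1786 ≡ 8, then 8·100 = 800 ≡ 38, then 38·10 = 380 ≡ 126. Thus 10^63 ≡ 126 ≡ −1 (mod 127).
The value −1 means 10 is a non-residue modulo 127, so k² ≡ 10 (mod 127) is impossible.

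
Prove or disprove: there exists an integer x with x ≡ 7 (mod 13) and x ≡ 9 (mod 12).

x = 33

gcd(13, 12) = 1, so the Chinese Remainder Theorem guarantees exactly one residue class mod 156 satisfying both.
Write x = 7 + 13t and require 7 + 13t ≡ 9 (mod 12), i.e. 13t ≡ 2 (mod 12).
13 ≡ 1 (mod 12), so this reads 1t ≡ 2 (mod 12). So t ≡ 2 (mod 12).
With t = 2: x = 7 + 13·2 = 33.
Indeed 33 ≡ 7 (mod 13) and 33 ≡ 9 (mod 12).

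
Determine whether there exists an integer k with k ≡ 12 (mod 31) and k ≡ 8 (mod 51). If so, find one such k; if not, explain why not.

k = 1283

gcd(31, 51) = 1, so the Chinese Remainder Theorem guarantees exactly one residue class mod 1581 satisfying both.
Any solution of the first congruence is k = 12 + 31t; substituting into the second, 31t ≡ 8 − 12 ≡ 47 (mod 51).
To invert 31 modulo 51: 51 = 1·31 + 20, 31 = 1·20 + 11, 20 = 1·11 + 9, 11 = 1·9 + 2, 9 = 4·2 + 1, 2 = 2·1 + 0, and unwinding, 1 = 9 − 4·2 = 9 − 4·(11 − 1·9) = −4·11 + 5·9 = −4·11 + 5·(20 − 1·11) = 5·20 − 9·11 = 5·20 − 9·(31 − 1·20) = −9·31 + 14·20 = −9·31 + 14·(51 − 1·31) = 14·51 − 23·31. Thus 31⁻¹ ≡ -23 ≡ 28 (mod 51).
Multiplying by 28: t ≡ 28·47 = 1316 ≡ 41 (mod 51).
With t = 41: k = 12 + 31·41 = 1283.
Indeed 1283 ≡ 12 (mod 31) and 1283 ≡ 8 (mod 51).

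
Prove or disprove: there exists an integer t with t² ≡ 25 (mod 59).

t = 54

Take t = 54. Then 54² = 2916 = 49·59 + 25, so 54² ≡ 25 (mod 59).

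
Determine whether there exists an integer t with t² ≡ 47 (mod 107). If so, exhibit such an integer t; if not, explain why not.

t = 49

Take t = 49. Then 49² = 2401 = 22·107 + 47, so 49² ≡ 47 (mod 107).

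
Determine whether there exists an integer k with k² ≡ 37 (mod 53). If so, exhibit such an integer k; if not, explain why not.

k = 14

Take k = 14. Then 14² = 196 = 3·53 + 37, so 14² ≡ 37 (mod 53).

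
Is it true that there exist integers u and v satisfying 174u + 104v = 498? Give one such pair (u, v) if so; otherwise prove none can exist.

u = 19, v = -27

Every value of 174u + 104v is a multiple of gcd(174, 104) = 2; since 2 ∣ 498, solutions exist.
Dividing through by 2 reduces the equation to 87u + 52v = 249.
Run the Euclidean algorithm on 87 and 52: 87 = 1·52 + 35, 52 = 1·35 + 17, 35 = 2·17 + 1, 17 = 17·1 + 0.
Back-substituting, 1 = 35 − 2·17 = 35 − 2·(52 − 1·35) = −2·52 + 3·35 = −2·52 + 3·(87 − 1·52) = 3·87 − 5·52; that is, 87·3 + 52·(-5) = 1.
Scaling by 249 gives the particular solution (u, v) = (747, -1245).
Subtracting 14·52 from u and adding 14·87 to v gives the tidier solution (19, -27).
Check: 174·19 + 104·(-27) = 3306 − 2808 = 498. ✓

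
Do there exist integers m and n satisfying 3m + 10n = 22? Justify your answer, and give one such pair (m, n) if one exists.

3 and 10 are coprime, so 3m + 10n ranges over all of ℤ.
Dividing repeatedly: 10 = 3·3 + 1, 3 = 3·1 + 0.
Working back up the chain: 1 = 10 − 3·3. So 3·(-3) + 10·1 = 1.
Scaling by 22 gives the particular solution (m, n) = (-66, 22).
Adding 7·10 to m and subtracting 7·3 from n gives the tidier solution (4, 1).
Indeed 3·4 + 10·1 = 12 + 10 = 22.

m = 4, n = 1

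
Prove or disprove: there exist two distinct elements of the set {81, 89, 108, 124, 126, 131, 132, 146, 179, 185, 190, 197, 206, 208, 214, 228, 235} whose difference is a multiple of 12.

89 mod 12 = 5 and 185 mod 12 = 5, so 185 − 89 = 96 = 8·12.

Yes: 89 and 185.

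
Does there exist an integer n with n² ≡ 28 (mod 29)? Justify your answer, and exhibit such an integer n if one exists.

n = 12

n = 12 works: 12² = 144, and 144 − 28 = 116 = 4·29.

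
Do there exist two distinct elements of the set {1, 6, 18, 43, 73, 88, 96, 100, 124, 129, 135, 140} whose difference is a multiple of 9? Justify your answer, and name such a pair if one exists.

Yes: 1 and 73.

Reduce each element mod 9: 1↦1, 6↦6, 18↦0, 43↦7, 73↦1, 88↦7, 96↦6, 100↦1, 124↦7, 129↦3, 135↦0, 140↦5. The residue 1 repeats (at 1 and 73), and 73 − 1 = 72 = 8·9.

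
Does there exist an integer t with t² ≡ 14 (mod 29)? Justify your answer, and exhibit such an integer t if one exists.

No such integer exists.

Apply Euler's criterion with the prime 29: 14 is a quadratic residue iff 14^14 ≡ 1 (mod 29), and a non-residue iff it is ≡ −1.
Squaring successively (mod 29): 14^2 = 196 ≡ 22; 14^4 ≡ 22² = 484 ≡ 20; 14^8 ≡ 20² = 400 ≡ 23.
Since 14 = 8 + 4 + 2, 14^14 ≡ 23 · 20 · 22; multiplying out mod 29: 23·20 = 460 ≡ 25, then 25·22 = 550 ≡ 28. Thus 14^14 ≡ 28 ≡ −1 (mod 29).
The value −1 means 14 is a non-residue modulo 29, so t² ≡ 14 (mod 29) is impossible.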